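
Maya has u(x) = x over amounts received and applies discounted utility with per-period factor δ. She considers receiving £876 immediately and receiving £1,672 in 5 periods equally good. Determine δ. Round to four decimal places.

δ ≈ 0.8787

Indifference means u(876) = δ^5 · u(1672), so δ^5 = u(876)/u(1672).
With u(x) = x: δ^5 = 876/1672 = 0.52392.
Hence δ = (0.52392)^(1/5) = 0.878726.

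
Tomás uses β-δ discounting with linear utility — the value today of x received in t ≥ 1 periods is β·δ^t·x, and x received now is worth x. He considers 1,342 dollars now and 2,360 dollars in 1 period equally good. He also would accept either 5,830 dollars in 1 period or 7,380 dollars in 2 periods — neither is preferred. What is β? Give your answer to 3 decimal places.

From the later pair, β·δ^1·5830 = β·δ^2·7380; dividing through, δ = 5830/7380 = 0.78997.
The first indifference: 1342 = β·δ·2360, so β = 1342/(δ·2360) = 1342/(0.78997·2360) ≈ 0.720.

β ≈ 0.720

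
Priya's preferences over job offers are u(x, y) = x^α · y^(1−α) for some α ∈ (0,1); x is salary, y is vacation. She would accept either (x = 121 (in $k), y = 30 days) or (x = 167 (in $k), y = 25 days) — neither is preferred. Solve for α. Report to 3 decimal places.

α ≈ 0.361

Indifference: 121^α · 30^(1−α) = 167^α · 25^(1−α).
(121/167)^α = (25/30)^(1−α); take logs: α·ln(121/167) = (1−α)·ln(25/30), i.e. α·-0.322203 = (1−α)·-0.182322.
Thus α·(-0.504525) = -0.182322, so α = -0.182322/-0.504525 ≈ 0.361.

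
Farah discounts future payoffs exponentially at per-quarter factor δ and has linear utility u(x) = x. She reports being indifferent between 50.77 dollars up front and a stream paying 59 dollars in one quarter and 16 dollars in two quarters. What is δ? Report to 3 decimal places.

δ ≈ 0.720

Equating present values: 50.77 = 59δ + 16δ².
That is, 16δ² + 59δ − 50.77 = 0, a quadratic in δ.
By the quadratic formula (taking the positive root), δ = (−59 + √6730.28) / 32 ≈ 0.720.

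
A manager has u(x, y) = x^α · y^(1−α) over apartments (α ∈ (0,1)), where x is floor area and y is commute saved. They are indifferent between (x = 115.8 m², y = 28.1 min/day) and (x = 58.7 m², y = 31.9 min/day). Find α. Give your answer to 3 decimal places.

α ≈ 0.157

The Cobb–Douglas utilities coincide, so 115.8^α·28.1^(1−α) = 58.7^α·31.9^(1−α).
(115.8/58.7)^α = (31.9/28.1)^(1−α); take logs: α·ln(115.8/58.7) = (1−α)·ln(31.9/28.1), i.e. α·0.679425 = (1−α)·0.126836.
Thus α·(0.806261) = 0.126836, so α = 0.126836/0.806261 ≈ 0.157.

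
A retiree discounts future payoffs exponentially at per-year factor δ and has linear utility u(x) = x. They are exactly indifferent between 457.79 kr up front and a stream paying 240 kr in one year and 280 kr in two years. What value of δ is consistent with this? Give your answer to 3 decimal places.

δ ≈ 0.920

Present value of the stream is 240·δ + 280·δ². Indifference gives 240δ + 280δ² = 457.79.
That is, 280δ² + 240δ − 457.79 = 0, a quadratic in δ.
δ = (−240 + √(240² + 4·280·457.79)) / (2·280) = (−240 + √570324.80) / 560 ≈ 0.920.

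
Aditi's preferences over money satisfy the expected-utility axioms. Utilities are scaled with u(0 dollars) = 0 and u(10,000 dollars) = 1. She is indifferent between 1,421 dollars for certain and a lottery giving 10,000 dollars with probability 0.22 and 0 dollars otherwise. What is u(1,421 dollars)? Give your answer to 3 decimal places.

0.220

u(1,421 dollars) equals the lottery's expected utility: 0.22·1 + 0.78·0 = 0.22.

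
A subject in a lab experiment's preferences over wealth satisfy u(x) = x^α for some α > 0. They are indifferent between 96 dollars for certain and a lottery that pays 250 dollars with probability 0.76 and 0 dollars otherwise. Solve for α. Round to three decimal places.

α ≈ 0.287

EU(lottery) = 0.76·250^α + 0.24·0 = 0.76·250^α.
Equating: 96^α = 0.76·250^α, i.e. 0.3840^α = 0.76.
Taking logs: α·ln(96/250) = ln(0.76), so α = -0.274437 / -0.957113 ≈ 0.287.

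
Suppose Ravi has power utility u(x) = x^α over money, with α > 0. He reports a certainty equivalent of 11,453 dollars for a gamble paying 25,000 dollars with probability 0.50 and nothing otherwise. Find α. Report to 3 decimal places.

EU(lottery) = 0.50·25000^α + 0.50·0 = 0.50·25000^α.
Setting u(11453) equal to that: 11453^α = 0.50·25000^α ⇒ (11453/25000)^α = 0.50.
Take logs: α = ln 0.50 / ln(11453/25000) ≈ 0.88794.

α ≈ 0.888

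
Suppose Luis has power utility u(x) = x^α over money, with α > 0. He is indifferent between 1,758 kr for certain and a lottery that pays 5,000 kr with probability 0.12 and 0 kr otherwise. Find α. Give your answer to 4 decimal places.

α ≈ 2.0285

EU(lottery) = 0.12·5000^α + 0.88·0 = 0.12·5000^α.
Setting u(1758) equal to that: 1758^α = 0.12·5000^α ⇒ (1758/5000)^α = 0.12.
α = ln(0.12) / ln(1758/5000) = -2.1202635/-1.0452611 ≈ 2.0285.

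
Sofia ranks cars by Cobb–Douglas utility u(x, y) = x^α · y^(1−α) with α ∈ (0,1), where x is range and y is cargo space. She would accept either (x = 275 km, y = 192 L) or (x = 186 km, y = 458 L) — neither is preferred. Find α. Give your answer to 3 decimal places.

Indifference: 275^α · 192^(1−α) = 186^α · 458^(1−α).
(275/186)^α = (458/192)^(1−α); take logs: α·ln(275/186) = (1−α)·ln(458/192), i.e. α·0.391024 = (1−α)·0.869374.
Thus α·(1.260398) = 0.869374, so α = 0.869374/1.260398 ≈ 0.690.

α ≈ 0.690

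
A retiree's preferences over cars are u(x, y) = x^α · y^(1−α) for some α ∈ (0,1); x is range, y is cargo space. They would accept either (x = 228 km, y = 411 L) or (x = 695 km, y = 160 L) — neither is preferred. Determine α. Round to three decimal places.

Indifference: 228^α · 411^(1−α) = 695^α · 160^(1−α).
(228/695)^α = (160/411)^(1−α); take logs: α·ln(228/695) = (1−α)·ln(160/411), i.e. α·-1.114566 = (1−α)·-0.943419.
Thus α·(-2.057985) = -0.943419, so α = -0.943419/-2.057985 ≈ 0.458.

α ≈ 0.458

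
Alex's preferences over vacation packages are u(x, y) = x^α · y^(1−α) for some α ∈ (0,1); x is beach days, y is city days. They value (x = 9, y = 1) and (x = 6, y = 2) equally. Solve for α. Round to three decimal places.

The Cobb–Douglas utilities coincide, so 9^α·1^(1−α) = 6^α·2^(1−α).
Taking logs: α·ln 9 + (1−α)·ln 1 = α·ln 6 + (1−α)·ln 2, i.e. α·0.405465 = (1−α)·0.693147.
So α/(1−α) = (0.693147)/(0.405465) = 1.709511, and α = 1.709511/2.709511 ≈ 0.631.

α ≈ 0.631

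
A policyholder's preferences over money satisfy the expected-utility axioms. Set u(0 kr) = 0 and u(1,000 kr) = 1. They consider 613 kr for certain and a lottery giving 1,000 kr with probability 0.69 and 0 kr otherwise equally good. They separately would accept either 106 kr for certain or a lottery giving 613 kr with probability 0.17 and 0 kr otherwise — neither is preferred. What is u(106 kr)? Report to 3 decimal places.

0.117

The first gamble pins u(613 kr): it must equal 0.69·1 + 0.31·0 = 0.69.
The second indifference gives u(106 kr) = 0.17·u(613 kr) + 0.83·u(0 kr) = 0.17·0.69 + 0.83·0.00 = 0.1173.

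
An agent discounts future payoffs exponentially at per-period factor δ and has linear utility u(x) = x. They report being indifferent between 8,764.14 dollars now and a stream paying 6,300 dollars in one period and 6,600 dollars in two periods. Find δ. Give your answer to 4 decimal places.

Equating present values: 8764.14 = 6300δ + 6600δ².
So 6600δ² + 6300δ − 8764.14 = 0.
By the quadratic formula (taking the positive root), δ = (−6300 + √271063296.00) / 13200 ≈ 0.7700.

δ ≈ 0.7700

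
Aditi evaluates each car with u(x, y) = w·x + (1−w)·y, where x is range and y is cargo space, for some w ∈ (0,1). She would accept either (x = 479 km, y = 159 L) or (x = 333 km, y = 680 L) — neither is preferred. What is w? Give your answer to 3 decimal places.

u(479,159) = u(333,680) means w·479 + (1−w)·159 = w·333 + (1−w)·680.
Collecting terms: w·146 = (1−w)·521.
Hence w = 521/(146+521) = 521/667 = 0.781.

w = 0.781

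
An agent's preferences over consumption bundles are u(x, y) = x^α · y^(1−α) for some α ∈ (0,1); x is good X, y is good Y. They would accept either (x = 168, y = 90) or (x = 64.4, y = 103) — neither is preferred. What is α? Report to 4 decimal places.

α ≈ 0.1234

Indifference: 168^α · 90^(1−α) = 64.4^α · 103^(1−α).
(168/64.4)^α = (103/90)^(1−α); take logs: α·ln(168/64.4) = (1−α)·ln(103/90), i.e. α·0.9588503 = (1−α)·0.1349193.
So α/(1−α) = (0.1349193)/(0.9588503) = 0.1407095, and α = 0.1407095/1.1407095 ≈ 0.1234.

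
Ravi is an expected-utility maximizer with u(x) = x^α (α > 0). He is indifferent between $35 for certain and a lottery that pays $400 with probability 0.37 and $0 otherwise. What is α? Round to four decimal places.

Since u(0) = 0, the lottery's EU is 0.37·400^α.
Indifference: 35^α = 0.37·400^α, so (35/400)^α = 0.37.
Take logs: α = ln 0.37 / ln(35/400) ≈ 0.408130.

α ≈ 0.4081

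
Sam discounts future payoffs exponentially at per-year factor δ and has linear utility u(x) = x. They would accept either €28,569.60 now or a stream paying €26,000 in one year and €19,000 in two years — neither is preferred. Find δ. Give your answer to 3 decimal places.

δ ≈ 0.720

The stream is worth 26000δ + 19000δ² today, so 26000δ + 19000δ² = 28569.60.
So 19000δ² + 26000δ − 28569.60 = 0.
By the quadratic formula (taking the positive root), δ = (−26000 + √2847289600.00) / 38000 ≈ 0.720.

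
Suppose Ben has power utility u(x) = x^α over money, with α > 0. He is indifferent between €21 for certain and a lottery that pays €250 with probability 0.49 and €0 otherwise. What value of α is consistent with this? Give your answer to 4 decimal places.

The lottery's expected utility is 0.49·u(250) + 0.51·u(0) = 0.49·250^α (since u(0) = 0 for α > 0).
Equating: 21^α = 0.49·250^α, i.e. 0.0840^α = 0.49.
Taking logs: α·ln(21/250) = ln(0.49), so α = -0.7133499 / -2.4769385 ≈ 0.2880.

α ≈ 0.2880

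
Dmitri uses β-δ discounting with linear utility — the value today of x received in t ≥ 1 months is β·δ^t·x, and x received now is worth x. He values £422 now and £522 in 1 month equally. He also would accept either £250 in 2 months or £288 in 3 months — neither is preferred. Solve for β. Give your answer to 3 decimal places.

β ≈ 0.931

From the later pair, β·δ^2·250 = β·δ^3·288; dividing through, δ = 250/288 = 0.86806.
Now use the now-vs-future pair: 422 = β·δ·522 gives β = 422/(0.86806·522) ≈ 0.931.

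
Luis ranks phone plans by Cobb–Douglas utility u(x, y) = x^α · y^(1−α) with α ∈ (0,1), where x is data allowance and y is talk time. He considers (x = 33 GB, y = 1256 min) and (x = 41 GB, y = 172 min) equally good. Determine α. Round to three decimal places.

α ≈ 0.902

Indifference: 33^α · 1256^(1−α) = 41^α · 172^(1−α).
Rearrange to (33/41)^α = (172/1256)^(1−α) and take logs: α·-0.217065 = (1−α)·-1.988193.
Thus α·(-2.205258) = -1.988193, so α = -1.988193/-2.205258 ≈ 0.902.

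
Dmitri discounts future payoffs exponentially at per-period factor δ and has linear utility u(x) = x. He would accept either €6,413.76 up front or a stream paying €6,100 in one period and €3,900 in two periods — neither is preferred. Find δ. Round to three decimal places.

δ ≈ 0.720

Equating present values: 6413.76 = 6100δ + 3900δ².
That is, 3900δ² + 6100δ − 6413.76 = 0, a quadratic in δ.
The positive root is δ = [−6100 + √(6100² + 4·3900·6413.76)] / (2·3900) = (−6100 + 11716.000)/7800 ≈ 0.720.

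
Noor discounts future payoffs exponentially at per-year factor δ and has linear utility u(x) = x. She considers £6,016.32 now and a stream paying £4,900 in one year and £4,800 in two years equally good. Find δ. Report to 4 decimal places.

The stream is worth 4900δ + 4800δ² today, so 4900δ + 4800δ² = 6016.32.
So 4800δ² + 4900δ − 6016.32 = 0.
By the quadratic formula (taking the positive root), δ = (−4900 + √139523344.00) / 9600 ≈ 0.7200.

δ ≈ 0.7200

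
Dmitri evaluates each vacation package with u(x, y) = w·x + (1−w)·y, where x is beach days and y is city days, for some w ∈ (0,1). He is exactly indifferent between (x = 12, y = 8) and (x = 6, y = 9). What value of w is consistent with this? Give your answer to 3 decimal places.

w = 0.143

Indifference: w·12 + (1−w)·8 = w·6 + (1−w)·9.
Rearranging, 6·w − 1·(1−w) = 0.
So w/(1−w) = 1/6 = 0.1667, giving w = 1/(6+1) = 0.143.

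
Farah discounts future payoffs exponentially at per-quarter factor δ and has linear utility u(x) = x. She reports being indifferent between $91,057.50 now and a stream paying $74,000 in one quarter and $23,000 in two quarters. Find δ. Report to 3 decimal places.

Equating present values: 91057.50 = 74000δ + 23000δ².
So 23000δ² + 74000δ − 91057.50 = 0.
The positive root is δ = [−74000 + √(74000² + 4·23000·91057.50)] / (2·23000) = (−74000 + 117700.000)/46000 ≈ 0.950.

δ ≈ 0.950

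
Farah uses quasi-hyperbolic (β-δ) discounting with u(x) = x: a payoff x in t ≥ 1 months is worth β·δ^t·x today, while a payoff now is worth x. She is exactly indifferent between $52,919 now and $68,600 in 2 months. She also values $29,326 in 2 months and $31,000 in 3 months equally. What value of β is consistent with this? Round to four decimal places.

β ≈ 0.8620

From the later pair, β·δ^2·29326 = β·δ^3·31000; dividing through, δ = 29326/31000 = 0.94600.
Now use the now-vs-future pair: 52919 = β·δ^2·68600 gives β = 52919/(0.89492·68600) ≈ 0.8620.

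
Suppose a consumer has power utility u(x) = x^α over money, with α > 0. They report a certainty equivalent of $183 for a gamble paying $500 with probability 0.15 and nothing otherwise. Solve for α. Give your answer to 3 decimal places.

The lottery's expected utility is 0.15·u(500) + 0.85·u(0) = 0.15·500^α (since u(0) = 0 for α > 0).
Setting u(183) equal to that: 183^α = 0.15·500^α ⇒ (183/500)^α = 0.15.
Taking logs: α·ln(183/500) = ln(0.15), so α = -1.897120 / -1.005122 ≈ 1.887.

α ≈ 1.887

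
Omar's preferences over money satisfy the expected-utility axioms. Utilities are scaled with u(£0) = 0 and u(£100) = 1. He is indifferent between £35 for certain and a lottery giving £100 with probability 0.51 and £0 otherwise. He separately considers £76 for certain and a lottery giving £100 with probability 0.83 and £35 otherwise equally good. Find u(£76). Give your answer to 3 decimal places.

From the first indifference, u(£35) = 0.51·u(£100) + 0.49·u(£0) = 0.51·1 + 0.49·0 = 0.51.
Chaining: u(£76) = 0.83·1.00 + 0.17·0.51 = 0.9167.

0.917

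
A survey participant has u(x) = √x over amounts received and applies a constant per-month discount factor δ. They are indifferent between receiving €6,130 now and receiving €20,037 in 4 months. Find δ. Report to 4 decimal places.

The payoff in 4 months is discounted by δ^4, so u(6130) = δ^4·u(20037) and δ^4 = u(6130)/u(20037).
Since u(x) = √x, δ^4 = √(6130/20037) = 0.55311.
Taking the 4th root: δ = 0.55311^(1/4) ≈ 0.8624.

δ ≈ 0.8624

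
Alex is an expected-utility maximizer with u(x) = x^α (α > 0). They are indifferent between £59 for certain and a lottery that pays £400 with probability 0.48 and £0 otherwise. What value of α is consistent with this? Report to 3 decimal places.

α ≈ 0.383

EU(lottery) = 0.48·400^α + 0.52·0 = 0.48·400^α.
Equating: 59^α = 0.48·400^α, i.e. 0.1475^α = 0.48.
α = ln(0.48) / ln(59/400) = -0.733969/-1.913927 ≈ 0.383.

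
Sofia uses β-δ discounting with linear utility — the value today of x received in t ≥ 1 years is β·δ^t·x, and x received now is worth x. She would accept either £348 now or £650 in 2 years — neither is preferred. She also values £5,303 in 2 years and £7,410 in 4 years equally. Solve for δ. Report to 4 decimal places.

From the later pair, β·δ^2·5303 = β·δ^4·7410; dividing through, δ^2 = 5303/7410 = 0.71565, so δ = 0.84596.

δ ≈ 0.8460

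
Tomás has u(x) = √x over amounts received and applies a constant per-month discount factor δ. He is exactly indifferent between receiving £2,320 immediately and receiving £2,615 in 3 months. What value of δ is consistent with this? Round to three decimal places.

δ ≈ 0.980

Equating discounted utilities: u(2320) = δ^3·u(2615) ⇒ δ^3 = u(2320)/u(2615).
With u(x) = √x: δ^3 = √2320/√2615 = √(2320/2615) = 0.94191.
Hence δ = (0.94191)^(1/3) = 0.98025.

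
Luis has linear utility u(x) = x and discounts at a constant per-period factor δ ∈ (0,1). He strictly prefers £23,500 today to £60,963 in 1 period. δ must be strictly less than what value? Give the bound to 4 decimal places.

Under u(x) = x this choice says 23500 > δ·60963.
Dividing through by 60963 gives δ < 0.38548.

δ < 0.3855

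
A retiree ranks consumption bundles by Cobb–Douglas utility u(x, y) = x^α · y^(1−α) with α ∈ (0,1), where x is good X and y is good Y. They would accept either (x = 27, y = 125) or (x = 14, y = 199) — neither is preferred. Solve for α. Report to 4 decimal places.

Set the two utilities equal: 27^α·125^(1−α) = 14^α·199^(1−α).
Taking logs: α·ln 27 + (1−α)·ln 125 = α·ln 14 + (1−α)·ln 199, i.e. α·0.6567795 = (1−α)·0.4649911.
With A = 0.6567795 and B = 0.4649911: α·A = (1−α)·B, so α = B/(A+B) = 0.4649911/1.1217706 ≈ 0.4145.

α ≈ 0.4145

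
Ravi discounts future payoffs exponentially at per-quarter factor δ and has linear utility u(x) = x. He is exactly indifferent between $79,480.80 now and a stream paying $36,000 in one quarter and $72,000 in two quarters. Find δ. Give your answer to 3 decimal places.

Equating present values: 79480.80 = 36000δ + 72000δ².
Rearranged: 72000δ² + 36000δ − 79480.80 = 0.
By the quadratic formula (taking the positive root), δ = (−36000 + √24186470400.00) / 144000 ≈ 0.830.

δ ≈ 0.830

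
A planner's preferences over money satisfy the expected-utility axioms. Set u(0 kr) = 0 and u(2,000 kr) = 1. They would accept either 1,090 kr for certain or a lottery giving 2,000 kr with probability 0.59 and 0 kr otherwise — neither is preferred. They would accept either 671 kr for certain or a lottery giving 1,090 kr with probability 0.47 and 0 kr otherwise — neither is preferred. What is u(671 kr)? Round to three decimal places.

0.277

From the first indifference, u(1,090 kr) = 0.59·u(2,000 kr) + 0.41·u(0 kr) = 0.59·1 + 0.41·0 = 0.59.
Then u(671 kr) = 0.47·u(1,090 kr) + 0.53·u(0 kr) = 0.47·0.59 + 0.53·0.00 = 0.2773.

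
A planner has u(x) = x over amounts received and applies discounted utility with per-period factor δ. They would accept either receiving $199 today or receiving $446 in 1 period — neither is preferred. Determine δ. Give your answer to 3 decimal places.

The payoff in 1 period is discounted by δ, so u(199) = δ·u(446) and δ = u(199)/u(446).
With u(x) = x: δ = 199/446 = 0.44619.

δ ≈ 0.446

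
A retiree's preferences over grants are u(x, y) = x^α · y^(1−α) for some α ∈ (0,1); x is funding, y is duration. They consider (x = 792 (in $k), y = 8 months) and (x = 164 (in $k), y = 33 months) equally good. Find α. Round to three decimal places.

α ≈ 0.474

The Cobb–Douglas utilities coincide, so 792^α·8^(1−α) = 164^α·33^(1−α).
Taking logs: α·ln 792 + (1−α)·ln 8 = α·ln 164 + (1−α)·ln 33, i.e. α·1.574695 = (1−α)·1.417066.
With A = 1.574695 and B = 1.417066: α·A = (1−α)·B, so α = B/(A+B) = 1.417066/2.991761 ≈ 0.474.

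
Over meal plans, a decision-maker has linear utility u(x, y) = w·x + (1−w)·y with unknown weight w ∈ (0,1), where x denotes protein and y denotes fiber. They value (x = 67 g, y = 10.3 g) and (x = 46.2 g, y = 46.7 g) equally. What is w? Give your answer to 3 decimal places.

w = 0.636

Equating utilities: w·67 + (1−w)·10.3 = w·46.2 + (1−w)·46.7.
w·(67−46.2) = (1−w)·(46.7−10.3), i.e. w·20.8 = (1−w)·36.4.
So w/(1−w) = 36.4/20.8 = 1.7500, giving w = 36.4/(20.8+36.4) = 0.636.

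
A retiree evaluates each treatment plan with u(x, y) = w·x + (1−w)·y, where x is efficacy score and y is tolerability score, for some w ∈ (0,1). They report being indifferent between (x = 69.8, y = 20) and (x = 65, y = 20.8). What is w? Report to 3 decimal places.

Indifference: w·69.8 + (1−w)·20 = w·65 + (1−w)·20.8.
w·(69.8−65) = (1−w)·(20.8−20), i.e. w·4.8 = (1−w)·0.8.
The marginal rate of substitution is 0.8/4.8, so w = 0.8/(4.8+0.8) = 0.143.

w = 0.143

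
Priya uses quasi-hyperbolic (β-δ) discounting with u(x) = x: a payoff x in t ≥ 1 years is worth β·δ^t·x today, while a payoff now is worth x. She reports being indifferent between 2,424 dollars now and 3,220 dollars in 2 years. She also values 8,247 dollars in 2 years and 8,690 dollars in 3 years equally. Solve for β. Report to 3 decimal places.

The second indifference involves only future payoffs, so β cancels: β·δ^2·8247 = β·δ^3·8690, giving δ = 8247/8690 = 0.94902.
Now use the now-vs-future pair: 2424 = β·δ^2·3220 gives β = 2424/(0.90064·3220) ≈ 0.836.

β ≈ 0.836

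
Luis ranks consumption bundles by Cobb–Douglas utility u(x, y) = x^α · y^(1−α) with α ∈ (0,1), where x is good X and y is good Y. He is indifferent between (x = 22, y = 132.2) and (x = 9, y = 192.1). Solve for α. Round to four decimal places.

Indifference: 22^α · 132.2^(1−α) = 9^α · 192.1^(1−α).
(22/9)^α = (192.1/132.2)^(1−α); take logs: α·ln(22/9) = (1−α)·ln(192.1/132.2), i.e. α·0.8938179 = (1−α)·0.3737001.
Thus α·(1.2675180) = 0.3737001, so α = 0.3737001/1.2675180 ≈ 0.2948.

α ≈ 0.2948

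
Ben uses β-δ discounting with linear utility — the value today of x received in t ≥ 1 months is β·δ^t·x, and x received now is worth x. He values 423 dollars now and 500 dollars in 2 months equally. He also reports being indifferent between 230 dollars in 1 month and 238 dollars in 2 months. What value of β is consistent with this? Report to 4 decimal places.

From the later pair, β·δ^1·230 = β·δ^2·238; dividing through, δ = 230/238 = 0.96639.
The first indifference: 423 = β·δ^2·500, so β = 423/(δ^2·500) = 423/(0.93390·500) ≈ 0.9059.

β ≈ 0.9059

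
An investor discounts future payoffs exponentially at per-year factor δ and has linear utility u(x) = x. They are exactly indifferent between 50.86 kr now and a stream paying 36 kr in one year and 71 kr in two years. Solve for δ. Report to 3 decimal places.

The stream is worth 36δ + 71δ² today, so 36δ + 71δ² = 50.86.
So 71δ² + 36δ − 50.86 = 0.
By the quadratic formula (taking the positive root), δ = (−36 + √15740.24) / 142 ≈ 0.630.

δ ≈ 0.630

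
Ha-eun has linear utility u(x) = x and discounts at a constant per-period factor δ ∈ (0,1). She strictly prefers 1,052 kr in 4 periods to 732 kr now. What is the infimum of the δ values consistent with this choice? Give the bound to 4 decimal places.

δ > 0.9133

Comparing present values: 732 < δ^4·1052.
So δ^4 > 732/1052 = 0.69582; taking the 4th root of both positive sides preserves the inequality.
δ > 0.69582^(1/4) = 0.9133.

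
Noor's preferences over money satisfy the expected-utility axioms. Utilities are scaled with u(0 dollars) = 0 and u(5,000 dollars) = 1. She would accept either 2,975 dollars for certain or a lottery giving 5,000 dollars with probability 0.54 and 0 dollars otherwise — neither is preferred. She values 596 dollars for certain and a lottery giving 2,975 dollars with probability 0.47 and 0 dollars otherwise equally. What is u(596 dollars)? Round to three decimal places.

0.254

First, u(2,975 dollars) = 0.54·u(5,000 dollars) + 0.46·u(0 dollars) = 0.54.
Then u(596 dollars) = 0.47·u(2,975 dollars) + 0.53·u(0 dollars) = 0.47·0.54 + 0.53·0.00 = 0.2538.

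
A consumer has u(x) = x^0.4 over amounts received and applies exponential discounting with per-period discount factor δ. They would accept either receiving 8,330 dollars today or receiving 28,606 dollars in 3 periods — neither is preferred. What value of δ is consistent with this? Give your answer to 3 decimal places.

δ ≈ 0.848

Equating discounted utilities: u(8330) = δ^3·u(28606) ⇒ δ^3 = u(8330)/u(28606).
With u(x) = x^0.4: δ^3 = 8330^0.4/28606^0.4 = (8330/28606)^0.4 = 0.61049.
Hence δ = (0.61049)^(1/3) = 0.84832.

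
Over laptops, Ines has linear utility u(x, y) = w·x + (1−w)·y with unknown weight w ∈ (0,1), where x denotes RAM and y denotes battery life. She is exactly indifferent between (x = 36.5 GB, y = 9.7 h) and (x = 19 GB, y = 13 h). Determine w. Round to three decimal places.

w = 0.159

Indifference: w·36.5 + (1−w)·9.7 = w·19 + (1−w)·13.
Collecting terms: w·17.5 = (1−w)·3.3.
Hence w = 3.3/(17.5+3.3) = 3.3/20.8 = 0.159.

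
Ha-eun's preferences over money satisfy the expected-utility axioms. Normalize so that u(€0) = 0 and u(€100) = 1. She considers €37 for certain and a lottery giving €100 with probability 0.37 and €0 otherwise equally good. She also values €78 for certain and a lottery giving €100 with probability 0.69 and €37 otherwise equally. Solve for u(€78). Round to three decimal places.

From the first indifference, u(€37) = 0.37·u(€100) + 0.63·u(€0) = 0.37·1 + 0.63·0 = 0.37.
Chaining: u(€78) = 0.69·1.00 + 0.31·0.37 = 0.8047.

0.805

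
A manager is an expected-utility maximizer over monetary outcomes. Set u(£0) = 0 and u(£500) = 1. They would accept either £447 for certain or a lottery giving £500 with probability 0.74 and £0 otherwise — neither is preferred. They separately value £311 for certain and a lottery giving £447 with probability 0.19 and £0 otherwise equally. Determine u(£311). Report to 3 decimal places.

0.141

From the first indifference, u(£447) = 0.74·u(£500) + 0.26·u(£0) = 0.74·1 + 0.26·0 = 0.74.
Then u(£311) = 0.19·u(£447) + 0.81·u(£0) = 0.19·0.74 + 0.81·0.00 = 0.1406.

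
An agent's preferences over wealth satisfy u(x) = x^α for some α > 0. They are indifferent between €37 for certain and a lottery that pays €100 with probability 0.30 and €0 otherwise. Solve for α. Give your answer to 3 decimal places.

α ≈ 1.211

EU(lottery) = 0.30·100^α + 0.70·0 = 0.30·100^α.
Setting u(37) equal to that: 37^α = 0.30·100^α ⇒ (37/100)^α = 0.30.
Take logs: α = ln 0.30 / ln(37/100) ≈ 1.21093.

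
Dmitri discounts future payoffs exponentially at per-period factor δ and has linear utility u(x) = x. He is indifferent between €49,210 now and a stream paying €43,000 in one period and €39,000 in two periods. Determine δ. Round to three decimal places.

δ ≈ 0.700

Equating present values: 49210 = 43000δ + 39000δ².
Rearranged: 39000δ² + 43000δ − 49210 = 0.
δ = (−43000 + √(43000² + 4·39000·49210)) / (2·39000) = (−43000 + √9525760000.00) / 78000 ≈ 0.700.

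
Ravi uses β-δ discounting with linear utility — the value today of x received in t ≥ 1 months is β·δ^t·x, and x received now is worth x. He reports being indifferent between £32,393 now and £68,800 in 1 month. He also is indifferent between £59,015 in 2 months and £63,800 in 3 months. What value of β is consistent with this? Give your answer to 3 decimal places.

β ≈ 0.509

From the later pair, β·δ^2·59015 = β·δ^3·63800; dividing through, δ = 59015/63800 = 0.92500.
Substituting δ into 32393 = β·δ·68800: β = 32393/(63640.000) ≈ 0.509.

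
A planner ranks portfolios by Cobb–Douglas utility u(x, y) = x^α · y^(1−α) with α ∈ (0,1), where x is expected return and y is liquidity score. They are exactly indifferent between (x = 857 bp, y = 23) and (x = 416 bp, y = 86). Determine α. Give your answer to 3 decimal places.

α ≈ 0.646

Set the two utilities equal: 857^α·23^(1−α) = 416^α·86^(1−α).
Taking logs: α·ln 857 + (1−α)·ln 23 = α·ln 416 + (1−α)·ln 86, i.e. α·0.722753 = (1−α)·1.318853.
Thus α·(2.041606) = 1.318853, so α = 1.318853/2.041606 ≈ 0.646.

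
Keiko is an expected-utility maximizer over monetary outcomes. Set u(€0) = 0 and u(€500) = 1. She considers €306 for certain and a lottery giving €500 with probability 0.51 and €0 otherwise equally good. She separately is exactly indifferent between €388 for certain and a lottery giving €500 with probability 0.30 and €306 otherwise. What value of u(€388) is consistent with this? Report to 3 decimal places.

First, u(€306) = 0.51·u(€500) + 0.49·u(€0) = 0.51.
Then u(€388) = 0.30·u(€500) + 0.70·u(€306) = 0.30·1.00 + 0.70·0.51 = 0.6570.

0.657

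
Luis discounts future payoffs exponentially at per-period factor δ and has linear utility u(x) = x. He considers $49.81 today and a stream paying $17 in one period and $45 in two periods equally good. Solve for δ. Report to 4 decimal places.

Present value of the stream is 17·δ + 45·δ². Indifference gives 17δ + 45δ² = 49.81.
Rearranged: 45δ² + 17δ − 49.81 = 0.
δ = (−17 + √(17² + 4·45·49.81)) / (2·45) = (−17 + √9254.80) / 90 ≈ 0.8800.

δ ≈ 0.8800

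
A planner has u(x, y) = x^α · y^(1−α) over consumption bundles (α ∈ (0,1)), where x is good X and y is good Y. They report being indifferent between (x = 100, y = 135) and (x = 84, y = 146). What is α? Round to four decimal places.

Set the two utilities equal: 100^α·135^(1−α) = 84^α·146^(1−α).
Rearrange to (100/84)^α = (146/135)^(1−α) and take logs: α·0.1743534 = (1−α)·0.0783318.
With A = 0.1743534 and B = 0.0783318: α·A = (1−α)·B, so α = B/(A+B) = 0.0783318/0.2526852 ≈ 0.3100.

α ≈ 0.3100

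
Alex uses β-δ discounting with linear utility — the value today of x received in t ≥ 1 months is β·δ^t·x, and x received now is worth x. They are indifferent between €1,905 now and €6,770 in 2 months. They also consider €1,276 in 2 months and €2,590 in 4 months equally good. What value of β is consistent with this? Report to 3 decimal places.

The second indifference involves only future payoffs, so β cancels: β·δ^2·1276 = β·δ^4·2590, giving δ^2 = 1276/2590 = 0.49266, so δ = 0.70190.
Substituting δ into 1905 = β·δ^2·6770: β = 1905/(3335.336) ≈ 0.571.

β ≈ 0.571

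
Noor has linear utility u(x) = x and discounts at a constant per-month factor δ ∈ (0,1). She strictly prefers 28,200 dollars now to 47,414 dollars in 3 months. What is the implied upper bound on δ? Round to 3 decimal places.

Comparing present values: 28200 > δ^3·47414.
Dividing by 47414: δ^3 < 0.59476. Both sides are positive, so the cube root keeps the direction.
δ < 0.59476^(1/3) = 0.841.

δ < 0.841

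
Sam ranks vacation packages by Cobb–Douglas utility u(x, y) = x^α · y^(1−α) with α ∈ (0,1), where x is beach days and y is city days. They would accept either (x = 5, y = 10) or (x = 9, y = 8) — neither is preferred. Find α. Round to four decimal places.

α ≈ 0.2752

The Cobb–Douglas utilities coincide, so 5^α·10^(1−α) = 9^α·8^(1−α).
(5/9)^α = (8/10)^(1−α); take logs: α·ln(5/9) = (1−α)·ln(8/10), i.e. α·-0.5877867 = (1−α)·-0.2231436.
With A = -0.5877867 and B = -0.2231436: α·A = (1−α)·B, so α = B/(A+B) = -0.2231436/-0.8109303 ≈ 0.2752.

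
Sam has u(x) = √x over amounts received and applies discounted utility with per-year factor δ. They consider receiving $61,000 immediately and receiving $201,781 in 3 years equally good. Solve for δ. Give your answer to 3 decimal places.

δ ≈ 0.819

Indifference means u(61000) = δ^3 · u(201781), so δ^3 = u(61000)/u(201781).
Since u(x) = √x, δ^3 = √(61000/201781) = 0.54983.
Taking the cube root: δ = 0.54983^(1/3) ≈ 0.819.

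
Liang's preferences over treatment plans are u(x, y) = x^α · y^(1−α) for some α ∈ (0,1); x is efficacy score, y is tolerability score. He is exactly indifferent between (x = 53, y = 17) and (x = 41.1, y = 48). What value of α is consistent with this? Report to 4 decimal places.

Set the two utilities equal: 53^α·17^(1−α) = 41.1^α·48^(1−α).
Taking logs: α·ln 53 + (1−α)·ln 17 = α·ln 41.1 + (1−α)·ln 48, i.e. α·0.2542838 = (1−α)·1.0379877.
With A = 0.2542838 and B = 1.0379877: α·A = (1−α)·B, so α = B/(A+B) = 1.0379877/1.2922715 ≈ 0.8032.

α ≈ 0.8032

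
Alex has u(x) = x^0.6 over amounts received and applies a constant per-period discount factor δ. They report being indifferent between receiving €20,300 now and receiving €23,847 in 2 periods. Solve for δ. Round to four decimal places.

The payoff in 2 periods is discounted by δ^2, so u(20300) = δ^2·u(23847) and δ^2 = u(20300)/u(23847).
Since u(x) = x^0.6, δ^2 = (20300/23847)^0.6 = 0.85126^0.6 = 0.90790.
Taking the square root: δ = 0.90790^(1/2) ≈ 0.9528.

δ ≈ 0.9528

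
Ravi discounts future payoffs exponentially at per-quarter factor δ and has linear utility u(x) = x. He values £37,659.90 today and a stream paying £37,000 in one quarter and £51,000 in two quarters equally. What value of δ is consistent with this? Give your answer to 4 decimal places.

δ ≈ 0.5700

Present value of the stream is 37000·δ + 51000·δ². Indifference gives 37000δ + 51000δ² = 37659.90.
Rearranged: 51000δ² + 37000δ − 37659.90 = 0.
By the quadratic formula (taking the positive root), δ = (−37000 + √9051619600.00) / 102000 ≈ 0.5700.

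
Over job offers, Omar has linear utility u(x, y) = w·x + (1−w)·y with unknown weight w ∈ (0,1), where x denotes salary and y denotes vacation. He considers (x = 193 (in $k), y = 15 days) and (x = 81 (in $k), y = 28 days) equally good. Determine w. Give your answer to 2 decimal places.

w = 0.10

Indifference: w·193 + (1−w)·15 = w·81 + (1−w)·28.
Rearranging, 112·w − 13·(1−w) = 0.
So w/(1−w) = 13/112 = 0.1161, giving w = 13/(112+13) = 0.10.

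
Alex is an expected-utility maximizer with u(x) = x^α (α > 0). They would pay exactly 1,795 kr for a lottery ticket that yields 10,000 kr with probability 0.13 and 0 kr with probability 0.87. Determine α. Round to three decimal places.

The lottery's expected utility is 0.13·u(10000) + 0.87·u(0) = 0.13·10000^α (since u(0) = 0 for α > 0).
Indifference: 1795^α = 0.13·10000^α, so (1795/10000)^α = 0.13.
α = ln(0.13) / ln(1795/10000) = -2.040221/-1.717580 ≈ 1.188.

α ≈ 1.188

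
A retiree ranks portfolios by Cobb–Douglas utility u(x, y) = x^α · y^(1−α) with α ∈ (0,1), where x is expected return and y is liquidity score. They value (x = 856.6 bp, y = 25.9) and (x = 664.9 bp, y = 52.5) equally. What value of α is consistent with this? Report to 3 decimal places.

Set the two utilities equal: 856.6^α·25.9^(1−α) = 664.9^α·52.5^(1−α).
Rearrange to (856.6/664.9)^α = (52.5/25.9)^(1−α) and take logs: α·0.253334 = (1−α)·0.706570.
With A = 0.253334 and B = 0.706570: α·A = (1−α)·B, so α = B/(A+B) = 0.706570/0.959904 ≈ 0.736.

α ≈ 0.736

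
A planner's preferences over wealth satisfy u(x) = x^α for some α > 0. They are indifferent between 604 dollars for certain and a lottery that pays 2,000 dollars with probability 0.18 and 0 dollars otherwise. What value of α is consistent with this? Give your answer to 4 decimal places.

α ≈ 1.4322

EU(lottery) = 0.18·2000^α + 0.82·0 = 0.18·2000^α.
Setting u(604) equal to that: 604^α = 0.18·2000^α ⇒ (604/2000)^α = 0.18.
Taking logs: α·ln(604/2000) = ln(0.18), so α = -1.7147984 / -1.1973283 ≈ 1.4322.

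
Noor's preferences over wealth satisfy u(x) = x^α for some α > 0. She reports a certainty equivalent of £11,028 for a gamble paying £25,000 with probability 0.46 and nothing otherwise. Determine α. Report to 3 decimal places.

α ≈ 0.949

Since u(0) = 0, the lottery's EU is 0.46·25000^α.
Equating: 11028^α = 0.46·25000^α, i.e. 0.4411^α = 0.46.
Take logs: α = ln 0.46 / ln(11028/25000) ≈ 0.94879.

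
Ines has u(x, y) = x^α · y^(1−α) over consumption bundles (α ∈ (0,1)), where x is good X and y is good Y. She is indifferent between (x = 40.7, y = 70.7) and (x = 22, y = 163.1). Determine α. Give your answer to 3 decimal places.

α ≈ 0.576

The Cobb–Douglas utilities coincide, so 40.7^α·70.7^(1−α) = 22^α·163.1^(1−α).
(40.7/22)^α = (163.1/70.7)^(1−α); take logs: α·ln(40.7/22) = (1−α)·ln(163.1/70.7), i.e. α·0.615186 = (1−α)·0.835918.
So α/(1−α) = (0.835918)/(0.615186) = 1.358805, and α = 1.358805/2.358805 ≈ 0.576.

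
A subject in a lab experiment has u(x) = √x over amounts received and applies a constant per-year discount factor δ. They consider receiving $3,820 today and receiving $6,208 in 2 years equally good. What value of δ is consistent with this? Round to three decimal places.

Equating discounted utilities: u(3820) = δ^2·u(6208) ⇒ δ^2 = u(3820)/u(6208).
Since u(x) = √x, δ^2 = √(3820/6208) = 0.78443.
So δ = 0.78443^(1/2) ≈ 0.886.

δ ≈ 0.886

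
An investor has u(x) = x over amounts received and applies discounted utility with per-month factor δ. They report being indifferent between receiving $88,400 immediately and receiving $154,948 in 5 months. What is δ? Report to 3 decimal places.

δ ≈ 0.894

Equating discounted utilities: u(88400) = δ^5·u(154948) ⇒ δ^5 = u(88400)/u(154948).
With u(x) = x: δ^5 = 88400/154948 = 0.57051.
Hence δ = (0.57051)^(1/5) = 0.89383.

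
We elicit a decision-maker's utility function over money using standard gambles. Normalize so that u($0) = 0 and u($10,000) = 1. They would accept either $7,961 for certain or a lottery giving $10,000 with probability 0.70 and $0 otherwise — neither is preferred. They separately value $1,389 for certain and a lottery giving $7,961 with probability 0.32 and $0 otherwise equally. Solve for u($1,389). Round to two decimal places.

0.22

First, u($7,961) = 0.70·u($10,000) + 0.30·u($0) = 0.70.
Chaining: u($1,389) = 0.32·0.70 + 0.68·0.00 = 0.2240.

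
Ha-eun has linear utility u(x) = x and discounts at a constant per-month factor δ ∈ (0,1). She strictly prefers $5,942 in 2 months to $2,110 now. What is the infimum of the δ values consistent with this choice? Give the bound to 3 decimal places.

δ > 0.596

Under u(x) = x this choice says 2110 < δ^2·5942.
Hence δ^2 > 2110/5942 = 0.35510, and x ↦ x^(1/2) is increasing on (0,∞).
δ > (2110/5942)^(1/2) ≈ 0.596.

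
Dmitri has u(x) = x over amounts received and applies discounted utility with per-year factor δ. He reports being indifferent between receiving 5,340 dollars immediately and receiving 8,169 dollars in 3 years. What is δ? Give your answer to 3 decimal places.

Equating discounted utilities: u(5340) = δ^3·u(8169) ⇒ δ^3 = u(5340)/u(8169).
With u(x) = x: δ^3 = 5340/8169 = 0.65369.
So δ = 0.65369^(1/3) ≈ 0.868.

δ ≈ 0.868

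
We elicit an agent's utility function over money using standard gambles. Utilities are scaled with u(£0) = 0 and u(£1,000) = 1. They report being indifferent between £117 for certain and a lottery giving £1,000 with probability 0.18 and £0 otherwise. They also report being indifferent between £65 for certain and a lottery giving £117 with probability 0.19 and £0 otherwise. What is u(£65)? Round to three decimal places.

First, u(£117) = 0.18·u(£1,000) + 0.82·u(£0) = 0.18.
The second indifference gives u(£65) = 0.19·u(£117) + 0.81·u(£0) = 0.19·0.18 + 0.81·0.00 = 0.0342.

0.034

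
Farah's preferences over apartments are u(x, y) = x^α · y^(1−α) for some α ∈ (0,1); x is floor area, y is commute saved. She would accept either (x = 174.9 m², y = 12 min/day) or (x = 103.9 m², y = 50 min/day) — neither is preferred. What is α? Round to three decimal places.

Indifference: 174.9^α · 12^(1−α) = 103.9^α · 50^(1−α).
Rearrange to (174.9/103.9)^α = (50/12)^(1−α) and take logs: α·0.520785 = (1−α)·1.427116.
With A = 0.520785 and B = 1.427116: α·A = (1−α)·B, so α = B/(A+B) = 1.427116/1.947901 ≈ 0.733.

α ≈ 0.733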